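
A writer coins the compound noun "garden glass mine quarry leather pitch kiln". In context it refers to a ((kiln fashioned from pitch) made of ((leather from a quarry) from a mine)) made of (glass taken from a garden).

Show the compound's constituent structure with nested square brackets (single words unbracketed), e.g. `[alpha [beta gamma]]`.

The outermost head in the paraphrase is "kiln" (specifically "mine quarry leather pitch kiln"), modified by "garden glass".
Inside "garden glass": head "glass", modifier "garden".
Inside "mine quarry leather pitch kiln": head "kiln" (specifically "pitch kiln"), modifier "mine quarry leather".
Inside "mine quarry leather": head "leather" (specifically "quarry leather"), modifier "mine".
Inside "quarry leather": head "leather", modifier "quarry".
Inside "pitch kiln": head "kiln", modifier "pitch".
Putting it together: [[garden glass] [[mine [quarry leather]] [pitch kiln]]].

[[garden glass] [[mine [quarry leather]] [pitch kiln]]]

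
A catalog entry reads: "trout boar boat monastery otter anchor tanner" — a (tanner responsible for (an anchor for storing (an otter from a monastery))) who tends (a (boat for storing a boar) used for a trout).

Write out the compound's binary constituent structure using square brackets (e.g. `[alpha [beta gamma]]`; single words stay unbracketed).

Whole compound: head "tanner" (specifically "monastery otter anchor tanner"), modifier "trout boar boat".
Inside "trout boar boat": head "boat" (specifically "boar boat"), modifier "trout".
Inside "boar boat": head "boat", modifier "boar".
Inside "monastery otter anchor tanner": head "tanner", modifier "monastery otter anchor".
Inside "monastery otter anchor": head "anchor", modifier "monastery otter".
Inside "monastery otter": head "otter", modifier "monastery".
Assembled: [[trout [boar boat]] [[[monastery otter] anchor] tanner]].

[[trout [boar boat]] [[[monastery otter] anchor] tanner]]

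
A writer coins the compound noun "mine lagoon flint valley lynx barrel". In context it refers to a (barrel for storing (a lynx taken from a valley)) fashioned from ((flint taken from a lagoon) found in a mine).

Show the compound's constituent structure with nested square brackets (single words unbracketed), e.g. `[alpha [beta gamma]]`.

The outermost head in the paraphrase is "barrel" (specifically "valley lynx barrel"), modified by "mine lagoon flint".
"mine lagoon flint" → head "flint" (specifically "lagoon flint"), modifier "mine".
"lagoon flint" → head "flint", modifier "lagoon".
"valley lynx barrel" → head "barrel", modifier "valley lynx".
"valley lynx" → head "lynx", modifier "valley".
So the structure is [[mine [lagoon flint]] [[valley lynx] barrel]].

[[mine [lagoon flint]] [[valley lynx] barrel]]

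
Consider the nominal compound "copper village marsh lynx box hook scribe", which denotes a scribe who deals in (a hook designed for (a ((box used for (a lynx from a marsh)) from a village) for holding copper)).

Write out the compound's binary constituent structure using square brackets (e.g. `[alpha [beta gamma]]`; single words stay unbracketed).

Whole compound: head "scribe", modifier "copper village marsh lynx box hook".
"copper village marsh lynx box hook" → head "hook", modifier "copper village marsh lynx box".
"copper village marsh lynx box" → head "box" (specifically "village marsh lynx box"), modifier "copper".
"village marsh lynx box" → head "box" (specifically "marsh lynx box"), modifier "village".
"marsh lynx box" → head "box", modifier "marsh lynx".
"marsh lynx" → head "lynx", modifier "marsh".
Assembled: [[[copper [village [[marsh lynx] box]]] hook] scribe].

[[[copper [village [[marsh lynx] box]]] hook] scribe]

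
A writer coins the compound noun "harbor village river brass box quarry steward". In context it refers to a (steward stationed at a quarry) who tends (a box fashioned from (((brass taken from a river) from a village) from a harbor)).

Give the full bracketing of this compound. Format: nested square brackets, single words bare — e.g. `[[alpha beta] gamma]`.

[[[harbor [village [river brass]]] box] [quarry steward]]

The outermost head in the paraphrase is "steward" (specifically "quarry steward"), modified by "harbor village river brass box".
"harbor village river brass box" → head "box", modifier "harbor village river brass".
"harbor village river brass" → head "brass" (specifically "village river brass"), modifier "harbor".
"village river brass" → head "brass" (specifically "river brass"), modifier "village".
"river brass" → head "brass", modifier "river".
"quarry steward" → head "steward", modifier "quarry".
Assembled: [[[harbor [village [river brass]]] box] [quarry steward]].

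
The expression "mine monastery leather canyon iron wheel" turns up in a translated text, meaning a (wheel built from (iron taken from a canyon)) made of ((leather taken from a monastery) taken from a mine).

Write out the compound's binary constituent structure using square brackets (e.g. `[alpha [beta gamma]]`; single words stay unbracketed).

Overall it is a kind of wheel (specifically "canyon iron wheel"); the modifier is "mine monastery leather".
Inside "mine monastery leather": head "leather" (specifically "monastery leather"), modifier "mine".
Inside "monastery leather": head "leather", modifier "monastery".
Inside "canyon iron wheel": head "wheel", modifier "canyon iron".
Inside "canyon iron": head "iron", modifier "canyon".
Putting it together: [[mine [monastery leather]] [[canyon iron] wheel]].

[[mine [monastery leather]] [[canyon iron] wheel]]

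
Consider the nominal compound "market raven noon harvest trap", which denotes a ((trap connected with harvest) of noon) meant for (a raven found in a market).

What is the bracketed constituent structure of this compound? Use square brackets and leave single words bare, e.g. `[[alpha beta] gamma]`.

[[market raven] [noon [harvest trap]]]

Overall it is a kind of trap (specifically "noon harvest trap"); the modifier is "market raven".
Within "market raven", the head is "raven" and the modifier is "market".
Within "noon harvest trap", the head is "trap" (specifically "harvest trap") and the modifier is "noon".
Within "harvest trap", the head is "trap" and the modifier is "harvest".
Putting it together: [[market raven] [noon [harvest trap]]].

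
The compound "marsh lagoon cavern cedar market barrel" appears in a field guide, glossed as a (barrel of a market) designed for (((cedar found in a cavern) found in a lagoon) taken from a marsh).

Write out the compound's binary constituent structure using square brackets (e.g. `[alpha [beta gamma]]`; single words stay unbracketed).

Whole compound: head "barrel" (specifically "market barrel"), modifier "marsh lagoon cavern cedar".
Inside "marsh lagoon cavern cedar": head "cedar" (specifically "lagoon cavern cedar"), modifier "marsh".
Inside "lagoon cavern cedar": head "cedar" (specifically "cavern cedar"), modifier "lagoon".
Inside "cavern cedar": head "cedar", modifier "cavern".
Inside "market barrel": head "barrel", modifier "market".
So the structure is [[marsh [lagoon [cavern cedar]]] [market barrel]].

[[marsh [lagoon [cavern cedar]]] [market barrel]]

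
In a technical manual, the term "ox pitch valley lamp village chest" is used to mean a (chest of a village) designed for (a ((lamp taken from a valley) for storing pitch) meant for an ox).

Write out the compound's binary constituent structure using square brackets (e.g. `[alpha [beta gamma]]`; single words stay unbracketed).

At the top level: head "chest" (specifically "village chest"); modifier "ox pitch valley lamp".
"ox pitch valley lamp" → head "lamp" (specifically "pitch valley lamp"), modifier "ox".
"pitch valley lamp" → head "lamp" (specifically "valley lamp"), modifier "pitch".
"valley lamp" → head "lamp", modifier "valley".
"village chest" → head "chest", modifier "village".
Putting it together: [[ox [pitch [valley lamp]]] [village chest]].

[[ox [pitch [valley lamp]]] [village chest]]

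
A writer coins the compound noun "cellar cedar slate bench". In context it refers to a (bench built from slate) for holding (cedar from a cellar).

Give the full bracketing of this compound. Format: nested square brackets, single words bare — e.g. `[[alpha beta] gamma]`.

[[cellar cedar] [slate bench]]

Whole compound: head "bench" (specifically "slate bench"), modifier "cellar cedar".
"cellar cedar" → head "cedar", modifier "cellar".
"slate bench" → head "bench", modifier "slate".
Assembled: [[cellar cedar] [slate bench]].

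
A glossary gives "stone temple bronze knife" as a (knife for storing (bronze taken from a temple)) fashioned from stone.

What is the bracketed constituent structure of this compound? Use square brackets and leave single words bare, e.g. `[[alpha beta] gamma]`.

[stone [[temple bronze] knife]]

Overall it is a kind of knife (specifically "temple bronze knife"); the modifier is "stone".
Within "temple bronze knife", the head is "knife" and the modifier is "temple bronze".
Within "temple bronze", the head is "bronze" and the modifier is "temple".
Assembled: [stone [[temple bronze] knife]].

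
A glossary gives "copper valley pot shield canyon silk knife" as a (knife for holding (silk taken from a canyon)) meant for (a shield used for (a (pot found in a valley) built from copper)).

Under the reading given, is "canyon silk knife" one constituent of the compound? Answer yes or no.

yes

The paraphrase groups the words so that "canyon silk knife" is one unit: it corresponds to a single parenthesized sub-phrase.
The full structure is [[[copper [valley pot]] shield] [[canyon silk] knife]], in which [canyon silk knife] is a constituent.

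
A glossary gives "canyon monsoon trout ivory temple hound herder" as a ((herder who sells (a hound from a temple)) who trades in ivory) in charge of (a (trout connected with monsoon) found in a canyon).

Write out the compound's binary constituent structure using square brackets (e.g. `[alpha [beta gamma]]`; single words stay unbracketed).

The outermost head in the paraphrase is "herder" (specifically "ivory temple hound herder"), modified by "canyon monsoon trout".
Inside "canyon monsoon trout": head "trout" (specifically "monsoon trout"), modifier "canyon".
Inside "monsoon trout": head "trout", modifier "monsoon".
Inside "ivory temple hound herder": head "herder" (specifically "temple hound herder"), modifier "ivory".
Inside "temple hound herder": head "herder", modifier "temple hound".
Inside "temple hound": head "hound", modifier "temple".
Putting it together: [[canyon [monsoon trout]] [ivory [[temple hound] herder]]].

[[canyon [monsoon trout]] [ivory [[temple hound] herder]]]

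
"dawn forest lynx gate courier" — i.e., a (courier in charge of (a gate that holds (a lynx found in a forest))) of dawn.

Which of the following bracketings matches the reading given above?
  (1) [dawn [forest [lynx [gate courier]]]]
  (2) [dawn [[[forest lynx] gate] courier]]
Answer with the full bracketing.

The paraphrase's head is the "courier" part ("forest lynx gate courier"); its modifier is "dawn".
That top-level split, carried through the inner groups, gives [dawn [[[forest lynx] gate] courier]].

[dawn [[[forest lynx] gate] courier]]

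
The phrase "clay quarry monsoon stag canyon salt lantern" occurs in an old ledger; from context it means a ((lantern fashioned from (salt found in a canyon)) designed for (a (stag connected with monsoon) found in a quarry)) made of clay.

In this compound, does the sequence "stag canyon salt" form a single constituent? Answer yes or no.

no

The top-level split is [clay] [quarry monsoon stag canyon salt lantern]; the full structure is [clay [[quarry [monsoon stag]] [[canyon salt] lantern]]].
"stag canyon salt" straddles a constituent boundary, so it is not a single unit.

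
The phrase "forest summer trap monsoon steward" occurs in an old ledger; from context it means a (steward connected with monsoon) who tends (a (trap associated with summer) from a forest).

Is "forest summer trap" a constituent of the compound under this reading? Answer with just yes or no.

yes

The paraphrase groups the words so that "forest summer trap" is one unit: it corresponds to a single parenthesized sub-phrase.
The full structure is [[forest [summer trap]] [monsoon steward]], in which [forest summer trap] is a constituent.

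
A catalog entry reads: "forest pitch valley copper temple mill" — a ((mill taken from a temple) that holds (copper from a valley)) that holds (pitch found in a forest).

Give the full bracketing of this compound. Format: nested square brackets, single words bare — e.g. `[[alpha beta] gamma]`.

[[forest pitch] [[valley copper] [temple mill]]]

The outermost head in the paraphrase is "mill" (specifically "valley copper temple mill"), modified by "forest pitch".
Within "forest pitch", the head is "pitch" and the modifier is "forest".
Within "valley copper temple mill", the head is "mill" (specifically "temple mill") and the modifier is "valley copper".
Within "valley copper", the head is "copper" and the modifier is "valley".
Within "temple mill", the head is "mill" and the modifier is "temple".
So the structure is [[forest pitch] [[valley copper] [temple mill]]].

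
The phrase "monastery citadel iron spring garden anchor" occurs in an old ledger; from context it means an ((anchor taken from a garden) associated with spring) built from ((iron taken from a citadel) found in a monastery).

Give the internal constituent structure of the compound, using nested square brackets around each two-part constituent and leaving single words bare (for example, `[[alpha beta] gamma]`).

Whole compound: head "anchor" (specifically "spring garden anchor"), modifier "monastery citadel iron".
"monastery citadel iron" → head "iron" (specifically "citadel iron"), modifier "monastery".
"citadel iron" → head "iron", modifier "citadel".
"spring garden anchor" → head "anchor" (specifically "garden anchor"), modifier "spring".
"garden anchor" → head "anchor", modifier "garden".
So the structure is [[monastery [citadel iron]] [spring [garden anchor]]].

[[monastery [citadel iron]] [spring [garden anchor]]]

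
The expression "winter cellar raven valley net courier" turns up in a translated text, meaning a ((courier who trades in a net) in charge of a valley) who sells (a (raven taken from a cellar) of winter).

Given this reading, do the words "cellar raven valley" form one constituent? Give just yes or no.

no

The top-level split is [winter cellar raven] [valley net courier]; the full structure is [[winter [cellar raven]] [valley [net courier]]].
"cellar raven valley" straddles a constituent boundary, so it is not a single unit.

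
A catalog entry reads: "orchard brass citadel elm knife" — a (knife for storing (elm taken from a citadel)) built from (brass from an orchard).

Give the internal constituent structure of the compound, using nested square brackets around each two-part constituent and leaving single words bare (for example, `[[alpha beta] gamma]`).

[[orchard brass] [[citadel elm] knife]]

At the top level: head "knife" (specifically "citadel elm knife"); modifier "orchard brass".
Within "orchard brass", the head is "brass" and the modifier is "orchard".
Within "citadel elm knife", the head is "knife" and the modifier is "citadel elm".
Within "citadel elm", the head is "elm" and the modifier is "citadel".
So the structure is [[orchard brass] [[citadel elm] knife]].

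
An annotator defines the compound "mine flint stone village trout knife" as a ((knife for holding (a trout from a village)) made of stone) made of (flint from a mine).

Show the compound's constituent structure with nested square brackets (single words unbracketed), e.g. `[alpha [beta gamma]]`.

[[mine flint] [stone [[village trout] knife]]]

The outermost head in the paraphrase is "knife" (specifically "stone village trout knife"), modified by "mine flint".
Inside "mine flint": head "flint", modifier "mine".
Inside "stone village trout knife": head "knife" (specifically "village trout knife"), modifier "stone".
Inside "village trout knife": head "knife", modifier "village trout".
Inside "village trout": head "trout", modifier "village".
Assembled: [[mine flint] [stone [[village trout] knife]]].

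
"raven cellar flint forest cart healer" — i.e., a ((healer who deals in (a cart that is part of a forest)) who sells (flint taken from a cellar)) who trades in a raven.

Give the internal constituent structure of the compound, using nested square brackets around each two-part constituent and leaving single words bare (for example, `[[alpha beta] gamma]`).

[raven [[cellar flint] [[forest cart] healer]]]

At the top level: head "healer" (specifically "cellar flint forest cart healer"); modifier "raven".
Within "cellar flint forest cart healer", the head is "healer" (specifically "forest cart healer") and the modifier is "cellar flint".
Within "cellar flint", the head is "flint" and the modifier is "cellar".
Within "forest cart healer", the head is "healer" and the modifier is "forest cart".
Within "forest cart", the head is "cart" and the modifier is "forest".
Putting it together: [raven [[cellar flint] [[forest cart] healer]]].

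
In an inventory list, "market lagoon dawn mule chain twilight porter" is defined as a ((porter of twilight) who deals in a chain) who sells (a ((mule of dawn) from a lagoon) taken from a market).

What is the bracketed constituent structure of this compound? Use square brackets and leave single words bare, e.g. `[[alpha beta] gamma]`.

[[market [lagoon [dawn mule]]] [chain [twilight porter]]]

Overall it is a kind of porter (specifically "chain twilight porter"); the modifier is "market lagoon dawn mule".
Within "market lagoon dawn mule", the head is "mule" (specifically "lagoon dawn mule") and the modifier is "market".
Within "lagoon dawn mule", the head is "mule" (specifically "dawn mule") and the modifier is "lagoon".
Within "dawn mule", the head is "mule" and the modifier is "dawn".
Within "chain twilight porter", the head is "porter" (specifically "twilight porter") and the modifier is "chain".
Within "twilight porter", the head is "porter" and the modifier is "twilight".
Putting it together: [[market [lagoon [dawn mule]]] [chain [twilight porter]]].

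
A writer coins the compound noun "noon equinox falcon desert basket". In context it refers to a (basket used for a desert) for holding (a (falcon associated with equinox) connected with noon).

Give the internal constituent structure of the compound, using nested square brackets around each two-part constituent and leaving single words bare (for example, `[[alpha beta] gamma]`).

[[noon [equinox falcon]] [desert basket]]

Overall it is a kind of basket (specifically "desert basket"); the modifier is "noon equinox falcon".
"noon equinox falcon" → head "falcon" (specifically "equinox falcon"), modifier "noon".
"equinox falcon" → head "falcon", modifier "equinox".
"desert basket" → head "basket", modifier "desert".
Putting it together: [[noon [equinox falcon]] [desert basket]].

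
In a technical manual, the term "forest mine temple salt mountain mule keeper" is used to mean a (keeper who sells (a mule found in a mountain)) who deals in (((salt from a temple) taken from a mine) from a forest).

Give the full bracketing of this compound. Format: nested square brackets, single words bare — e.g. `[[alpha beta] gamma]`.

[[forest [mine [temple salt]]] [[mountain mule] keeper]]

The outermost head in the paraphrase is "keeper" (specifically "mountain mule keeper"), modified by "forest mine temple salt".
"forest mine temple salt" → head "salt" (specifically "mine temple salt"), modifier "forest".
"mine temple salt" → head "salt" (specifically "temple salt"), modifier "mine".
"temple salt" → head "salt", modifier "temple".
"mountain mule keeper" → head "keeper", modifier "mountain mule".
"mountain mule" → head "mule", modifier "mountain".
So the structure is [[forest [mine [temple salt]]] [[mountain mule] keeper]].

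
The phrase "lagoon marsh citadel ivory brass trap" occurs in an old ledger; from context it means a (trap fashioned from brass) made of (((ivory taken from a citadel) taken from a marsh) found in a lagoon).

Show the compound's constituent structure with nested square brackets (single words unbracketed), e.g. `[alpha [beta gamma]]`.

At the top level: head "trap" (specifically "brass trap"); modifier "lagoon marsh citadel ivory".
Within "lagoon marsh citadel ivory", the head is "ivory" (specifically "marsh citadel ivory") and the modifier is "lagoon".
Within "marsh citadel ivory", the head is "ivory" (specifically "citadel ivory") and the modifier is "marsh".
Within "citadel ivory", the head is "ivory" and the modifier is "citadel".
Within "brass trap", the head is "trap" and the modifier is "brass".
Putting it together: [[lagoon [marsh [citadel ivory]]] [brass trap]].

[[lagoon [marsh [citadel ivory]]] [brass trap]]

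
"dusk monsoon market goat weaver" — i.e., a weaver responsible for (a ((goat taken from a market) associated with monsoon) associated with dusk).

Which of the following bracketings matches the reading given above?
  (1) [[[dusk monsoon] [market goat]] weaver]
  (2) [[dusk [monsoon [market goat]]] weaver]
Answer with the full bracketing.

The paraphrase's head is the "weaver" part ("weaver"); its modifier is "dusk monsoon market goat".
That top-level split, carried through the inner groups, gives [[dusk [monsoon [market goat]]] weaver].

[[dusk [monsoon [market goat]]] weaver]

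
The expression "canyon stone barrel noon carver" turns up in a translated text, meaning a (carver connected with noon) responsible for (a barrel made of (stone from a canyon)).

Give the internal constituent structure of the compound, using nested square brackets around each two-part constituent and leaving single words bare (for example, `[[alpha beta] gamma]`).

Whole compound: head "carver" (specifically "noon carver"), modifier "canyon stone barrel".
Within "canyon stone barrel", the head is "barrel" and the modifier is "canyon stone".
Within "canyon stone", the head is "stone" and the modifier is "canyon".
Within "noon carver", the head is "carver" and the modifier is "noon".
So the structure is [[[canyon stone] barrel] [noon carver]].

[[[canyon stone] barrel] [noon carver]]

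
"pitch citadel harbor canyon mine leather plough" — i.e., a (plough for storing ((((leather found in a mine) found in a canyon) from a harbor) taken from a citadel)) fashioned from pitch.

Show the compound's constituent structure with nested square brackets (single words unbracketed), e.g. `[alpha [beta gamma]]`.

Overall it is a kind of plough (specifically "citadel harbor canyon mine leather plough"); the modifier is "pitch".
"citadel harbor canyon mine leather plough" → head "plough", modifier "citadel harbor canyon mine leather".
"citadel harbor canyon mine leather" → head "leather" (specifically "harbor canyon mine leather"), modifier "citadel".
"harbor canyon mine leather" → head "leather" (specifically "canyon mine leather"), modifier "harbor".
"canyon mine leather" → head "leather" (specifically "mine leather"), modifier "canyon".
"mine leather" → head "leather", modifier "mine".
Putting it together: [pitch [[citadel [harbor [canyon [mine leather]]]] plough]].

[pitch [[citadel [harbor [canyon [mine leather]]]] plough]]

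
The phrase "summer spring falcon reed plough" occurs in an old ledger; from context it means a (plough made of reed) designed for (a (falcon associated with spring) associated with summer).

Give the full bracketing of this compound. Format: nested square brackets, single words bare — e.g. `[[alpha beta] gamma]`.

Overall it is a kind of plough (specifically "reed plough"); the modifier is "summer spring falcon".
Within "summer spring falcon", the head is "falcon" (specifically "spring falcon") and the modifier is "summer".
Within "spring falcon", the head is "falcon" and the modifier is "spring".
Within "reed plough", the head is "plough" and the modifier is "reed".
Assembled: [[summer [spring falcon]] [reed plough]].

[[summer [spring falcon]] [reed plough]]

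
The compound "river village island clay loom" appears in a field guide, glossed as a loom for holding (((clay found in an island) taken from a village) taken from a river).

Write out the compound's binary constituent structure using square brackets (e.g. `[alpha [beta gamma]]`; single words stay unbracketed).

[[river [village [island clay]]] loom]

Whole compound: head "loom", modifier "river village island clay".
Inside "river village island clay": head "clay" (specifically "village island clay"), modifier "river".
Inside "village island clay": head "clay" (specifically "island clay"), modifier "village".
Inside "island clay": head "clay", modifier "island".
Putting it together: [[river [village [island clay]]] loom].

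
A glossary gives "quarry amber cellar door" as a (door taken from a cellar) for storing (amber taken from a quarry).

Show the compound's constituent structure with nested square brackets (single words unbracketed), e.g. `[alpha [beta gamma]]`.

Whole compound: head "door" (specifically "cellar door"), modifier "quarry amber".
Inside "quarry amber": head "amber", modifier "quarry".
Inside "cellar door": head "door", modifier "cellar".
So the structure is [[quarry amber] [cellar door]].

[[quarry amber] [cellar door]]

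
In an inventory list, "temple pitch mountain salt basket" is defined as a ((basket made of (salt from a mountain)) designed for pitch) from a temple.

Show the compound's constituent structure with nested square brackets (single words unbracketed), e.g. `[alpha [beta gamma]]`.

At the top level: head "basket" (specifically "pitch mountain salt basket"); modifier "temple".
"pitch mountain salt basket" → head "basket" (specifically "mountain salt basket"), modifier "pitch".
"mountain salt basket" → head "basket", modifier "mountain salt".
"mountain salt" → head "salt", modifier "mountain".
Assembled: [temple [pitch [[mountain salt] basket]]].

[temple [pitch [[mountain salt] basket]]]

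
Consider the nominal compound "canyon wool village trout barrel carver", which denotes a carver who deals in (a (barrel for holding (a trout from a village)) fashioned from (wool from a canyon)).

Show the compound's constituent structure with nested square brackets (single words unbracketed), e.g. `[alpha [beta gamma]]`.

[[[canyon wool] [[village trout] barrel]] carver]

At the top level: head "carver"; modifier "canyon wool village trout barrel".
Within "canyon wool village trout barrel", the head is "barrel" (specifically "village trout barrel") and the modifier is "canyon wool".
Within "canyon wool", the head is "wool" and the modifier is "canyon".
Within "village trout barrel", the head is "barrel" and the modifier is "village trout".
Within "village trout", the head is "trout" and the modifier is "village".
Putting it together: [[[canyon wool] [[village trout] barrel]] carver].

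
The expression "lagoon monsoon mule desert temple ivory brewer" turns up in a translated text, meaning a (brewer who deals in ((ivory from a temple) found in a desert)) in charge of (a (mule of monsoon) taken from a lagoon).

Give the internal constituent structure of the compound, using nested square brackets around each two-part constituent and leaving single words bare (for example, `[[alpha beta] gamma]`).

[[lagoon [monsoon mule]] [[desert [temple ivory]] brewer]]

At the top level: head "brewer" (specifically "desert temple ivory brewer"); modifier "lagoon monsoon mule".
Inside "lagoon monsoon mule": head "mule" (specifically "monsoon mule"), modifier "lagoon".
Inside "monsoon mule": head "mule", modifier "monsoon".
Inside "desert temple ivory brewer": head "brewer", modifier "desert temple ivory".
Inside "desert temple ivory": head "ivory" (specifically "temple ivory"), modifier "desert".
Inside "temple ivory": head "ivory", modifier "temple".
So the structure is [[lagoon [monsoon mule]] [[desert [temple ivory]] brewer]].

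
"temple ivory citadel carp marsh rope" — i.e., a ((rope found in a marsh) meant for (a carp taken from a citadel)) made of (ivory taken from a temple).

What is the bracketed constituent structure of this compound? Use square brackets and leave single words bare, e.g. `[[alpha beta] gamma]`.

Overall it is a kind of rope (specifically "citadel carp marsh rope"); the modifier is "temple ivory".
Inside "temple ivory": head "ivory", modifier "temple".
Inside "citadel carp marsh rope": head "rope" (specifically "marsh rope"), modifier "citadel carp".
Inside "citadel carp": head "carp", modifier "citadel".
Inside "marsh rope": head "rope", modifier "marsh".
Assembled: [[temple ivory] [[citadel carp] [marsh rope]]].

[[temple ivory] [[citadel carp] [marsh rope]]]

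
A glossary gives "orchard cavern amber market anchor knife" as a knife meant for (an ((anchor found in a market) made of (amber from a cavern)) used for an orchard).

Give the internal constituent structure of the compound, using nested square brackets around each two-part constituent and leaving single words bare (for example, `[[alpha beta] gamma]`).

[[orchard [[cavern amber] [market anchor]]] knife]

The outermost head in the paraphrase is "knife", modified by "orchard cavern amber market anchor".
"orchard cavern amber market anchor" → head "anchor" (specifically "cavern amber market anchor"), modifier "orchard".
"cavern amber market anchor" → head "anchor" (specifically "market anchor"), modifier "cavern amber".
"cavern amber" → head "amber", modifier "cavern".
"market anchor" → head "anchor", modifier "market".
Assembled: [[orchard [[cavern amber] [market anchor]]] knife].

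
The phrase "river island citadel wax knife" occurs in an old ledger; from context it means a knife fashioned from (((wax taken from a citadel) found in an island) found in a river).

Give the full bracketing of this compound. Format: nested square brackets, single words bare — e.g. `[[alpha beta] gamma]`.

Overall it is a kind of knife; the modifier is "river island citadel wax".
Inside "river island citadel wax": head "wax" (specifically "island citadel wax"), modifier "river".
Inside "island citadel wax": head "wax" (specifically "citadel wax"), modifier "island".
Inside "citadel wax": head "wax", modifier "citadel".
So the structure is [[river [island [citadel wax]]] knife].

[[river [island [citadel wax]]] knife]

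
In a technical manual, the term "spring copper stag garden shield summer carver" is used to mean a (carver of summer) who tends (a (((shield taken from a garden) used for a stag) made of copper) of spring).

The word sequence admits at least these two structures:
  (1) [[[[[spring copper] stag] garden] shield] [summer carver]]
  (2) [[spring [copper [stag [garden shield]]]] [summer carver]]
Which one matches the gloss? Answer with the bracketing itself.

The paraphrase's head is the "carver" part ("summer carver"); its modifier is "spring copper stag garden shield".
That top-level split, carried through the inner groups, gives [[spring [copper [stag [garden shield]]]] [summer carver]].

[[spring [copper [stag [garden shield]]]] [summer carver]]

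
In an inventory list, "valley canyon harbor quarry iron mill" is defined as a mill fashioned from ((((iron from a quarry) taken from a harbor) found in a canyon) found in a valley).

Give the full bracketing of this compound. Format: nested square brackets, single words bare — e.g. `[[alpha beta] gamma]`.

At the top level: head "mill"; modifier "valley canyon harbor quarry iron".
Within "valley canyon harbor quarry iron", the head is "iron" (specifically "canyon harbor quarry iron") and the modifier is "valley".
Within "canyon harbor quarry iron", the head is "iron" (specifically "harbor quarry iron") and the modifier is "canyon".
Within "harbor quarry iron", the head is "iron" (specifically "quarry iron") and the modifier is "harbor".
Within "quarry iron", the head is "iron" and the modifier is "quarry".
Assembled: [[valley [canyon [harbor [quarry iron]]]] mill].

[[valley [canyon [harbor [quarry iron]]]] mill]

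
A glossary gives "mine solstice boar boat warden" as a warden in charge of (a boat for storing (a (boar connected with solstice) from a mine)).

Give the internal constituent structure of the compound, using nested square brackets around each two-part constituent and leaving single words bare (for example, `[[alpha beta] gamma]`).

[[[mine [solstice boar]] boat] warden]

At the top level: head "warden"; modifier "mine solstice boar boat".
"mine solstice boar boat" → head "boat", modifier "mine solstice boar".
"mine solstice boar" → head "boar" (specifically "solstice boar"), modifier "mine".
"solstice boar" → head "boar", modifier "solstice".
So the structure is [[[mine [solstice boar]] boat] warden].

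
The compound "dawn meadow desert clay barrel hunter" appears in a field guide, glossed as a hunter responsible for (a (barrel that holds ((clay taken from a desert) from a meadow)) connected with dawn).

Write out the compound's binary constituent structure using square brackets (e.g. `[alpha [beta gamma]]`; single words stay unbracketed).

Overall it is a kind of hunter; the modifier is "dawn meadow desert clay barrel".
Within "dawn meadow desert clay barrel", the head is "barrel" (specifically "meadow desert clay barrel") and the modifier is "dawn".
Within "meadow desert clay barrel", the head is "barrel" and the modifier is "meadow desert clay".
Within "meadow desert clay", the head is "clay" (specifically "desert clay") and the modifier is "meadow".
Within "desert clay", the head is "clay" and the modifier is "desert".
So the structure is [[dawn [[meadow [desert clay]] barrel]] hunter].

[[dawn [[meadow [desert clay]] barrel]] hunter]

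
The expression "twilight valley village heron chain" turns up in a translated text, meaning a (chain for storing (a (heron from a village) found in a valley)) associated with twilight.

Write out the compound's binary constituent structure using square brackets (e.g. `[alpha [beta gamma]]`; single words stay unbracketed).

At the top level: head "chain" (specifically "valley village heron chain"); modifier "twilight".
Inside "valley village heron chain": head "chain", modifier "valley village heron".
Inside "valley village heron": head "heron" (specifically "village heron"), modifier "valley".
Inside "village heron": head "heron", modifier "village".
Putting it together: [twilight [[valley [village heron]] chain]].

[twilight [[valley [village heron]] chain]]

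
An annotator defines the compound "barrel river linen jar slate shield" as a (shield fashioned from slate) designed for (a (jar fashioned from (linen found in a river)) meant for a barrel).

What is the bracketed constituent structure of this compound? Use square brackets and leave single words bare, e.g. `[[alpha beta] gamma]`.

[[barrel [[river linen] jar]] [slate shield]]

The outermost head in the paraphrase is "shield" (specifically "slate shield"), modified by "barrel river linen jar".
"barrel river linen jar" → head "jar" (specifically "river linen jar"), modifier "barrel".
"river linen jar" → head "jar", modifier "river linen".
"river linen" → head "linen", modifier "river".
"slate shield" → head "shield", modifier "slate".
Putting it together: [[barrel [[river linen] jar]] [slate shield]].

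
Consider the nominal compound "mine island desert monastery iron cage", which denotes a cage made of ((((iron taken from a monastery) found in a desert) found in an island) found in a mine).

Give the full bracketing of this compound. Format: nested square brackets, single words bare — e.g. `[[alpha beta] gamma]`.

Whole compound: head "cage", modifier "mine island desert monastery iron".
"mine island desert monastery iron" → head "iron" (specifically "island desert monastery iron"), modifier "mine".
"island desert monastery iron" → head "iron" (specifically "desert monastery iron"), modifier "island".
"desert monastery iron" → head "iron" (specifically "monastery iron"), modifier "desert".
"monastery iron" → head "iron", modifier "monastery".
Putting it together: [[mine [island [desert [monastery iron]]]] cage].

[[mine [island [desert [monastery iron]]]] cage]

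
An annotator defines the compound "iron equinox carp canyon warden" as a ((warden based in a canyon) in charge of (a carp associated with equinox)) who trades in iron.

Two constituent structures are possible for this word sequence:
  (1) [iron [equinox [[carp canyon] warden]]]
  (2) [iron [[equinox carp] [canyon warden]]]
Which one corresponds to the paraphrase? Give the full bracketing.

[iron [[equinox carp] [canyon warden]]]

The paraphrase's head is the "warden" part ("equinox carp canyon warden"); its modifier is "iron".
That top-level split, carried through the inner groups, gives [iron [[equinox carp] [canyon warden]]].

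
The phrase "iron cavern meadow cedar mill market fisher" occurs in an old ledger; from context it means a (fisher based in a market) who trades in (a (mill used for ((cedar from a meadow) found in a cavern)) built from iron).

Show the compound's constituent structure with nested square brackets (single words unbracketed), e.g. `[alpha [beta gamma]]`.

Whole compound: head "fisher" (specifically "market fisher"), modifier "iron cavern meadow cedar mill".
Inside "iron cavern meadow cedar mill": head "mill" (specifically "cavern meadow cedar mill"), modifier "iron".
Inside "cavern meadow cedar mill": head "mill", modifier "cavern meadow cedar".
Inside "cavern meadow cedar": head "cedar" (specifically "meadow cedar"), modifier "cavern".
Inside "meadow cedar": head "cedar", modifier "meadow".
Inside "market fisher": head "fisher", modifier "market".
So the structure is [[iron [[cavern [meadow cedar]] mill]] [market fisher]].

[[iron [[cavern [meadow cedar]] mill]] [market fisher]]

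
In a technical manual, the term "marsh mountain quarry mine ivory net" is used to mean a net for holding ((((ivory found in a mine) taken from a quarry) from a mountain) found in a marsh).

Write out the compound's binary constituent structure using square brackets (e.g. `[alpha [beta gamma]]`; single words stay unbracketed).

[[marsh [mountain [quarry [mine ivory]]]] net]

Whole compound: head "net", modifier "marsh mountain quarry mine ivory".
Inside "marsh mountain quarry mine ivory": head "ivory" (specifically "mountain quarry mine ivory"), modifier "marsh".
Inside "mountain quarry mine ivory": head "ivory" (specifically "quarry mine ivory"), modifier "mountain".
Inside "quarry mine ivory": head "ivory" (specifically "mine ivory"), modifier "quarry".
Inside "mine ivory": head "ivory", modifier "mine".
Putting it together: [[marsh [mountain [quarry [mine ivory]]]] net].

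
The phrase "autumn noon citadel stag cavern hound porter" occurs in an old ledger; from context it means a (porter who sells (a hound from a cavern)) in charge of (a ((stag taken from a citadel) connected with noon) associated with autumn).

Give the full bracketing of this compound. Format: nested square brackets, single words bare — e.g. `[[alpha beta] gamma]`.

The outermost head in the paraphrase is "porter" (specifically "cavern hound porter"), modified by "autumn noon citadel stag".
Inside "autumn noon citadel stag": head "stag" (specifically "noon citadel stag"), modifier "autumn".
Inside "noon citadel stag": head "stag" (specifically "citadel stag"), modifier "noon".
Inside "citadel stag": head "stag", modifier "citadel".
Inside "cavern hound porter": head "porter", modifier "cavern hound".
Inside "cavern hound": head "hound", modifier "cavern".
Assembled: [[autumn [noon [citadel stag]]] [[cavern hound] porter]].

[[autumn [noon [citadel stag]]] [[cavern hound] porter]]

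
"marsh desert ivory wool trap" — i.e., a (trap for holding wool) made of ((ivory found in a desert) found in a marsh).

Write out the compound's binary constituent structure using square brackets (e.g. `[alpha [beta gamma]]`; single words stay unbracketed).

[[marsh [desert ivory]] [wool trap]]

Whole compound: head "trap" (specifically "wool trap"), modifier "marsh desert ivory".
"marsh desert ivory" → head "ivory" (specifically "desert ivory"), modifier "marsh".
"desert ivory" → head "ivory", modifier "desert".
"wool trap" → head "trap", modifier "wool".
So the structure is [[marsh [desert ivory]] [wool trap]].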